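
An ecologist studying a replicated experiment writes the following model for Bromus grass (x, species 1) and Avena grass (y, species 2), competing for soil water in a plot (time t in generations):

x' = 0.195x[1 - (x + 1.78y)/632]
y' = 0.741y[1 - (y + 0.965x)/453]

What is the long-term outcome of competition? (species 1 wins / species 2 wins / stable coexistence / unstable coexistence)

unstable coexistence (outcome depends on initial conditions)

Compare the nullcline intercepts: K1/α12 = 632/1.78 = 355 < K2 = 453; K2/α21 = 453/0.965 = 469 < K1 = 632.
Since both are reversed, neither can invade when rare; the interior point is a saddle.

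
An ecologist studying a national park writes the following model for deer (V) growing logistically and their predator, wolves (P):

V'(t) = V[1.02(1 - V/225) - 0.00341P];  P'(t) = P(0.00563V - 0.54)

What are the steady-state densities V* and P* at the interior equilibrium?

V* ≈ 95.9, P* ≈ 172

From dP/dt = 0 with P > 0: 0.00563V* = 0.54, so V* = 95.9.
Substitute into dV/dt = 0: 1.02(1 - 95.9/225) = 0.00341P*.
The bracket is 0.574, giving P* = 0.585/0.00341 = 172.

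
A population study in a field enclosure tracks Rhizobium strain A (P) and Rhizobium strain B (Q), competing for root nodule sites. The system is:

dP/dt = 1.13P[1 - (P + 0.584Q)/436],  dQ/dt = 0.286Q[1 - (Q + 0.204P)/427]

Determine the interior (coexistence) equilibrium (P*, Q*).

P* ≈ 212, Q* ≈ 384

Setting both brackets to zero gives the nullclines P + 0.584Q = 436 and 0.204P + Q = 427.
Substituting Q = 427 - 0.204P into the first: P(1 - 0.584·0.204) = 436 - 0.584·427.
So P* = 187/0.881 = 212, and then Q* = 427 - 0.204·212 = 384.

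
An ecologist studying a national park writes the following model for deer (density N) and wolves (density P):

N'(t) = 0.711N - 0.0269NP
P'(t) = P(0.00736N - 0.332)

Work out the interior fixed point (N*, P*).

Set dP/dt = 0 with P > 0: 0.00736N - 0.332 = 0, so N* = 0.332/0.00736 = 45.1.
Set dN/dt = 0 with N > 0: 0.711 - 0.0269P = 0, so P* = 0.711/0.0269 = 26.4.

N* ≈ 45.1, P* ≈ 26.4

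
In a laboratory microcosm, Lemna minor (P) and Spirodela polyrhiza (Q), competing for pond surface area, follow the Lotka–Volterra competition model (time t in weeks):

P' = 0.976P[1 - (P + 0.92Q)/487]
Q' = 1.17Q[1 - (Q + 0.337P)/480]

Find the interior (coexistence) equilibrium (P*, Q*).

P* ≈ 65.8, Q* ≈ 458

Setting both brackets to zero gives the nullclines P + 0.92Q = 487 and 0.337P + Q = 480.
Substituting Q = 480 - 0.337P into the first: P(1 - 0.92·0.337) = 487 - 0.92·480.
So P* = 45.4/0.69 = 65.8, and then Q* = 480 - 0.337·65.8 = 458.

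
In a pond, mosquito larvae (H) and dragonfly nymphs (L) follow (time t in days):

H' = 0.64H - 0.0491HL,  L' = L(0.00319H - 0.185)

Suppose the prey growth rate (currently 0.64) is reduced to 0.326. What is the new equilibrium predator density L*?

L* ≈ 6.64

At the interior fixed point, setting dH/dt = 0 with H > 0 fixes L* = (prey growth rate)/(HL coefficient) — independent of the other coefficients.
With the change, L* = 0.326/0.0491 = 6.64; it falls from 13.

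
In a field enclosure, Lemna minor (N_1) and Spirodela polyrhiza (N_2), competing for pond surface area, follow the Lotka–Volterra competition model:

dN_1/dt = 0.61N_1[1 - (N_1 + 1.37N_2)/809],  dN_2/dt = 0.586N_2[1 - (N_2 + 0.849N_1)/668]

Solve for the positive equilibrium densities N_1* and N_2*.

N_1* ≈ 651, N_2* ≈ 115

Setting both brackets to zero gives the nullclines N_1 + 1.37N_2 = 809 and 0.849N_1 + N_2 = 668.
Substituting N_2 = 668 - 0.849N_1 into the first: N_1(1 - 1.37·0.849) = 809 - 1.37·668.
So N_1* = -106/-0.163 = 651, and then N_2* = 668 - 0.849·651 = 115.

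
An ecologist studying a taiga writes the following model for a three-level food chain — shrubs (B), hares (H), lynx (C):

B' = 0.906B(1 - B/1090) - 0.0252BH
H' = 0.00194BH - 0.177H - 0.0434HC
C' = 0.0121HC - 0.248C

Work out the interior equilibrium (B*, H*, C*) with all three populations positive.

B* ≈ 469, H* ≈ 20.5, C* ≈ 16.9

From dC/dt = 0: 0.0121H* = 0.248, so H* = 20.5.
From dB/dt = 0: 0.906(1 - B*/1090) = 0.0252·20.5, giving B* = 1090·(1 - 0.57) = 469.
From dH/dt = 0: 0.00194·469 - 0.177 = 0.0434C*, so C* = 0.732/0.0434 = 16.9.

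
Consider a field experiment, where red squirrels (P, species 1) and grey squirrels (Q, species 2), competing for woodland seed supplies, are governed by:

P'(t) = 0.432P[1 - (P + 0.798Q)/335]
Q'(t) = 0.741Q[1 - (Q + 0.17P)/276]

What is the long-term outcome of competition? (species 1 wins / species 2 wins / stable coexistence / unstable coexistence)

Compare the nullcline intercepts: K1/α12 = 335/0.798 = 420 > K2 = 276; K2/α21 = 276/0.17 = 1620 > K1 = 335.
Since both inequalities hold, each species can invade when rare, so the interior equilibrium is stable.

stable coexistence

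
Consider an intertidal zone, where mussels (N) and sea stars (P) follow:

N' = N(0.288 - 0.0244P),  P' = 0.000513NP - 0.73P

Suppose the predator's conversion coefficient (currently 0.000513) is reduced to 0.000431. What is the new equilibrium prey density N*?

N* ≈ 1690

At the interior fixed point, setting dP/dt = 0 with P > 0 fixes N* = (predator death rate)/(NP coefficient) — independent of the other coefficients.
With the change, N* = 0.73/0.000431 = 1690; it rises from 1420.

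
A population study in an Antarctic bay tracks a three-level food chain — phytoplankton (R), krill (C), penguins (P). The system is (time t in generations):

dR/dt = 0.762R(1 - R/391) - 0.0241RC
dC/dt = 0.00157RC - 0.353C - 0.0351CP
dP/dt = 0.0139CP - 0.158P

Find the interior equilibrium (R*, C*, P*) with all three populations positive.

From dP/dt = 0: 0.0139C* = 0.158, so C* = 11.4.
From dR/dt = 0: 0.762(1 - R*/391) = 0.0241·11.4, giving R* = 391·(1 - 0.36) = 250.
From dC/dt = 0: 0.00157·250 - 0.353 = 0.0351P*, so P* = 0.0402/0.0351 = 1.14.

R* ≈ 250, C* ≈ 11.4, P* ≈ 1.14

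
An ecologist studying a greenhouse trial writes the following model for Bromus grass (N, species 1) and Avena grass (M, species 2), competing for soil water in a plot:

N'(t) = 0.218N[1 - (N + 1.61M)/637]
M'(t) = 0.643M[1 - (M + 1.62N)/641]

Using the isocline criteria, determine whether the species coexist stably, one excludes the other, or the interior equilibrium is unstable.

unstable coexistence (outcome depends on initial conditions)

Compare the nullcline intercepts: K1/α12 = 637/1.61 = 396 < K2 = 641; K2/α21 = 641/1.62 = 396 < K1 = 637.
Since both are reversed, neither can invade when rare; the interior point is a saddle.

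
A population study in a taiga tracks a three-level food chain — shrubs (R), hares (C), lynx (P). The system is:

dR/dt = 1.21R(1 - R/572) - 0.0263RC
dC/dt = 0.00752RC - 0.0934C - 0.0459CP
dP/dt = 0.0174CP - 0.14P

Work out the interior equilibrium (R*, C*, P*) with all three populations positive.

From dP/dt = 0: 0.0174C* = 0.14, so C* = 8.05.
From dR/dt = 0: 1.21(1 - R*/572) = 0.0263·8.05, giving R* = 572·(1 - 0.175) = 472.
From dC/dt = 0: 0.00752·472 - 0.0934 = 0.0459P*, so P* = 3.46/0.0459 = 75.3.

R* ≈ 472, C* ≈ 8.05, P* ≈ 75.3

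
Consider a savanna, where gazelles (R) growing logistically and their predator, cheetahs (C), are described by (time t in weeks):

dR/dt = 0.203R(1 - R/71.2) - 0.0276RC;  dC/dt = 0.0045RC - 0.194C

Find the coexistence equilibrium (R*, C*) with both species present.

R* ≈ 43.1, C* ≈ 2.9

From dC/dt = 0 with C > 0: 0.0045R* = 0.194, so R* = 43.1.
Substitute into dR/dt = 0: 0.203(1 - 43.1/71.2) = 0.0276C*.
The bracket is 0.395, giving C* = 0.0801/0.0276 = 2.9.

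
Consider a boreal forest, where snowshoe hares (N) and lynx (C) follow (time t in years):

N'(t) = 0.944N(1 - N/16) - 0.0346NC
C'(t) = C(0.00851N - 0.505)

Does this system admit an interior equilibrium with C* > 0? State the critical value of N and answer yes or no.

The predator equation gives dC/dt > 0 only when N > 0.505/0.00851 = 59.3.
Without the predator, N → K = 16. Since 16 < 59.3, the predator cannot invade.

Threshold N = 59.3; K < 59.3, so no, the predator goes extinct.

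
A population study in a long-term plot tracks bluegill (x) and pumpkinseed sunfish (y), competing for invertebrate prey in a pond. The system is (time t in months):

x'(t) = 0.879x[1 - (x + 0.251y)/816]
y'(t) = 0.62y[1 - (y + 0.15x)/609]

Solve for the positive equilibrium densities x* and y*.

x* ≈ 689, y* ≈ 506

Setting both brackets to zero gives the nullclines x + 0.251y = 816 and 0.15x + y = 609.
Substituting y = 609 - 0.15x into the first: x(1 - 0.251·0.15) = 816 - 0.251·609.
So x* = 663/0.962 = 689, and then y* = 609 - 0.15·689 = 506.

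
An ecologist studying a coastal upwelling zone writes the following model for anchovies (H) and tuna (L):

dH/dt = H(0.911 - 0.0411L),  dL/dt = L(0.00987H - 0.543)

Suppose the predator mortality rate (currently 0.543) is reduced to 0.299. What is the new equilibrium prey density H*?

At the interior fixed point, setting dL/dt = 0 with L > 0 fixes H* = (predator death rate)/(HL coefficient) — independent of the other coefficients.
With the change, H* = 0.299/0.00987 = 30.3; it falls from 55.

H* ≈ 30.3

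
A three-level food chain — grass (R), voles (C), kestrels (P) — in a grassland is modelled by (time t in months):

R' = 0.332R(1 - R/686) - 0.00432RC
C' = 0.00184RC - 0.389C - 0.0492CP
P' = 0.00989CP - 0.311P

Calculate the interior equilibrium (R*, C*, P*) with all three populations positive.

R* ≈ 405, C* ≈ 31.4, P* ≈ 7.25

From dP/dt = 0: 0.00989C* = 0.311, so C* = 31.4.
From dR/dt = 0: 0.332(1 - R*/686) = 0.00432·31.4, giving R* = 686·(1 - 0.409) = 405.
From dC/dt = 0: 0.00184·405 - 0.389 = 0.0492P*, so P* = 0.357/0.0492 = 7.25.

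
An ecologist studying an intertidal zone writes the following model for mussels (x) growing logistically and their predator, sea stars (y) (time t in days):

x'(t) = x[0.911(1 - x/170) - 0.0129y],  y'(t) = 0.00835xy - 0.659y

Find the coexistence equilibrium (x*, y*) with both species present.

x* ≈ 78.9, y* ≈ 37.8

From dy/dt = 0 with y > 0: 0.00835x* = 0.659, so x* = 78.9.
Substitute into dx/dt = 0: 0.911(1 - 78.9/170) = 0.0129y*.
The bracket is 0.536, giving y* = 0.488/0.0129 = 37.8.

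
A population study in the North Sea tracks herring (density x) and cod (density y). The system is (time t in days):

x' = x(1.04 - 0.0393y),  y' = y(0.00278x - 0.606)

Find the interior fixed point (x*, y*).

x* ≈ 218, y* ≈ 26.5

Set dy/dt = 0 with y > 0: 0.00278x - 0.606 = 0, so x* = 0.606/0.00278 = 218.
Set dx/dt = 0 with x > 0: 1.04 - 0.0393y = 0, so y* = 1.04/0.0393 = 26.5.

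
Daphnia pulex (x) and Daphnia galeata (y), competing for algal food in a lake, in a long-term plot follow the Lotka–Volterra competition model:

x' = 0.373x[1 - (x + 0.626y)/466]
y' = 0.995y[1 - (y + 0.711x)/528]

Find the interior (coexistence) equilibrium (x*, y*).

x* ≈ 244, y* ≈ 354

Setting both brackets to zero gives the nullclines x + 0.626y = 466 and 0.711x + y = 528.
Substituting y = 528 - 0.711x into the first: x(1 - 0.626·0.711) = 466 - 0.626·528.
So x* = 135/0.555 = 244, and then y* = 528 - 0.711·244 = 354.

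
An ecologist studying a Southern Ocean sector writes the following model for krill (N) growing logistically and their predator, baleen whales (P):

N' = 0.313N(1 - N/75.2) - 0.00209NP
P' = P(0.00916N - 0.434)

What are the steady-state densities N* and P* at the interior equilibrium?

From dP/dt = 0 with P > 0: 0.00916N* = 0.434, so N* = 47.4.
Substitute into dN/dt = 0: 0.313(1 - 47.4/75.2) = 0.00209P*.
The bracket is 0.37, giving P* = 0.116/0.00209 = 55.4.

N* ≈ 47.4, P* ≈ 55.4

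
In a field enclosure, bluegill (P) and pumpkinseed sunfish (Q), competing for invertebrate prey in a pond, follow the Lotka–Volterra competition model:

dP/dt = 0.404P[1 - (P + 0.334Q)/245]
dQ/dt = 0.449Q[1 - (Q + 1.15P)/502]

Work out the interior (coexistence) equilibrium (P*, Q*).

P* ≈ 126, Q* ≈ 358

Setting both brackets to zero gives the nullclines P + 0.334Q = 245 and 1.15P + Q = 502.
Substituting Q = 502 - 1.15P into the first: P(1 - 0.334·1.15) = 245 - 0.334·502.
So P* = 77.3/0.616 = 126, and then Q* = 502 - 1.15·126 = 358.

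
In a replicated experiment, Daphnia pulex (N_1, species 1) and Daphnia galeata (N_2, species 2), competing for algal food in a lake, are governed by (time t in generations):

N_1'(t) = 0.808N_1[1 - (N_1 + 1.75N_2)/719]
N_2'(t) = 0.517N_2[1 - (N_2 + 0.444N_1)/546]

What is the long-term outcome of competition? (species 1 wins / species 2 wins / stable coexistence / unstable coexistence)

Compare the nullcline intercepts: K1/α12 = 719/1.75 = 411 < K2 = 546; K2/α21 = 546/0.444 = 1230 > K1 = 719.
Since the inequalities point opposite ways, species 2 can invade but species 1 cannot.

species 2 excludes species 1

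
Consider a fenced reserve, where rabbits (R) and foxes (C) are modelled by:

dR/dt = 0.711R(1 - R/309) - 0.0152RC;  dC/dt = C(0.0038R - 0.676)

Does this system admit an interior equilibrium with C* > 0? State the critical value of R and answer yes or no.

The predator equation gives dC/dt > 0 only when R > 0.676/0.0038 = 178.
Without the predator, R → K = 309. Since 309 > 178, the predator can invade and persist.

Threshold R = 178; K > 178, so yes, the predator persists.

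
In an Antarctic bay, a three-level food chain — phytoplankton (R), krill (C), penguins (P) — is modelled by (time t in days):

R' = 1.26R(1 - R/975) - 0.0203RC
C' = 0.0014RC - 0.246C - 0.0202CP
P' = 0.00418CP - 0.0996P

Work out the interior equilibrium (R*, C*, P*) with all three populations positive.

From dP/dt = 0: 0.00418C* = 0.0996, so C* = 23.8.
From dR/dt = 0: 1.26(1 - R*/975) = 0.0203·23.8, giving R* = 975·(1 - 0.384) = 601.
From dC/dt = 0: 0.0014·601 - 0.246 = 0.0202P*, so P* = 0.595/0.0202 = 29.5.

R* ≈ 601, C* ≈ 23.8, P* ≈ 29.5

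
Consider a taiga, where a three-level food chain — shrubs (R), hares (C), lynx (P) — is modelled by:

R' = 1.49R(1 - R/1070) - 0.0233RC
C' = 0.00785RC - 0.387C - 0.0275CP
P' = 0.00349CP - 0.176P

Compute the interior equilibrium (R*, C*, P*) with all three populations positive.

From dP/dt = 0: 0.00349C* = 0.176, so C* = 50.4.
From dR/dt = 0: 1.49(1 - R*/1070) = 0.0233·50.4, giving R* = 1070·(1 - 0.789) = 226.
From dC/dt = 0: 0.00785·226 - 0.387 = 0.0275P*, so P* = 1.39/0.0275 = 50.5.

R* ≈ 226, C* ≈ 50.4, P* ≈ 50.5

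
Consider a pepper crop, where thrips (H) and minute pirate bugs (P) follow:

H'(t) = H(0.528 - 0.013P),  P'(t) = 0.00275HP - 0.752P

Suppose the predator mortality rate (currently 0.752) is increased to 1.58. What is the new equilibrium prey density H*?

At the interior fixed point, setting dP/dt = 0 with P > 0 fixes H* = (predator death rate)/(HP coefficient) — independent of the other coefficients.
With the change, H* = 1.58/0.00275 = 575; it rises from 273.

H* ≈ 575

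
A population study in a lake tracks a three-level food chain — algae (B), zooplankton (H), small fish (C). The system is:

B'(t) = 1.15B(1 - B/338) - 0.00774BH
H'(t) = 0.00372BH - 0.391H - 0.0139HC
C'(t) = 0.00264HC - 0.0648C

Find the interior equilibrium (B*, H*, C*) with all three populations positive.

From dC/dt = 0: 0.00264H* = 0.0648, so H* = 24.5.
From dB/dt = 0: 1.15(1 - B*/338) = 0.00774·24.5, giving B* = 338·(1 - 0.165) = 282.
From dH/dt = 0: 0.00372·282 - 0.391 = 0.0139C*, so C* = 0.659/0.0139 = 47.4.

B* ≈ 282, H* ≈ 24.5, C* ≈ 47.4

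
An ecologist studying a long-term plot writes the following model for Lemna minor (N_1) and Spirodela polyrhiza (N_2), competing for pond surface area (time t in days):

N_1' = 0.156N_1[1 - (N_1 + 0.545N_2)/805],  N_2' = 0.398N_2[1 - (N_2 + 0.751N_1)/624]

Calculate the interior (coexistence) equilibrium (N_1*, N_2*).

N_1* ≈ 787, N_2* ≈ 32.9

Setting both brackets to zero gives the nullclines N_1 + 0.545N_2 = 805 and 0.751N_1 + N_2 = 624.
Substituting N_2 = 624 - 0.751N_1 into the first: N_1(1 - 0.545·0.751) = 805 - 0.545·624.
So N_1* = 465/0.591 = 787, and then N_2* = 624 - 0.751·787 = 32.9.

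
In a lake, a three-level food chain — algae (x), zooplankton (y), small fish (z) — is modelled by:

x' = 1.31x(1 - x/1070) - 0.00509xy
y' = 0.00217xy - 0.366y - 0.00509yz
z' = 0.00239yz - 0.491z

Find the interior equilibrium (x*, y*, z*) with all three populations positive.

From dz/dt = 0: 0.00239y* = 0.491, so y* = 205.
From dx/dt = 0: 1.31(1 - x*/1070) = 0.00509·205, giving x* = 1070·(1 - 0.798) = 216.
From dy/dt = 0: 0.00217·216 - 0.366 = 0.00509z*, so z* = 0.102/0.00509 = 20.1.

x* ≈ 216, y* ≈ 205, z* ≈ 20.1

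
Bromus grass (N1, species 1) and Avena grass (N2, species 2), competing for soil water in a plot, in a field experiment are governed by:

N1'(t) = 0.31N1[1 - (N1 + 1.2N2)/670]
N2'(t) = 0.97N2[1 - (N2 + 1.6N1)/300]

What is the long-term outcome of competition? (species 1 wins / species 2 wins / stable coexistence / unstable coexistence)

Compare the nullcline intercepts: K1/α12 = 670/1.2 = 558 > K2 = 300; K2/α21 = 300/1.6 = 188 < K1 = 670.
Since the inequalities point opposite ways, species 1 can invade but species 2 cannot.

species 1 excludes species 2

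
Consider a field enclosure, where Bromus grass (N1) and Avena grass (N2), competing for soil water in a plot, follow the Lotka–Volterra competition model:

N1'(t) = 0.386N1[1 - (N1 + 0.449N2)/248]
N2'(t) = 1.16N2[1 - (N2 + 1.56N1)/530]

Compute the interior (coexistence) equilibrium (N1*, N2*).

Setting both brackets to zero gives the nullclines N1 + 0.449N2 = 248 and 1.56N1 + N2 = 530.
Substituting N2 = 530 - 1.56N1 into the first: N1(1 - 0.449·1.56) = 248 - 0.449·530.
So N1* = 10/0.3 = 33.5, and then N2* = 530 - 1.56·33.5 = 478.

N1* ≈ 33.5, N2* ≈ 478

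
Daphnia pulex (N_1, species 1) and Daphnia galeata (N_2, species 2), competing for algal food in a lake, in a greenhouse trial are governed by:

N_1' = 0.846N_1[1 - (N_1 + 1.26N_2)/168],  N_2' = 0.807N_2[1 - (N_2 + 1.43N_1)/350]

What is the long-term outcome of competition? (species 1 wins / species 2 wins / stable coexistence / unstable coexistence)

species 2 excludes species 1

Compare the nullcline intercepts: K1/α12 = 168/1.26 = 133 < K2 = 350; K2/α21 = 350/1.43 = 245 > K1 = 168.
Since the inequalities point opposite ways, species 2 can invade but species 1 cannot.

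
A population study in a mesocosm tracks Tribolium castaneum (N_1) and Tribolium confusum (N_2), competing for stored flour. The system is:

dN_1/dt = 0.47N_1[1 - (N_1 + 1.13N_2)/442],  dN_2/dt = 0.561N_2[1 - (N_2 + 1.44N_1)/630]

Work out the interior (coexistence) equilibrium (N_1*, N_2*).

Setting both brackets to zero gives the nullclines N_1 + 1.13N_2 = 442 and 1.44N_1 + N_2 = 630.
Substituting N_2 = 630 - 1.44N_1 into the first: N_1(1 - 1.13·1.44) = 442 - 1.13·630.
So N_1* = -270/-0.627 = 430, and then N_2* = 630 - 1.44·430 = 10.3.

N_1* ≈ 430, N_2* ≈ 10.3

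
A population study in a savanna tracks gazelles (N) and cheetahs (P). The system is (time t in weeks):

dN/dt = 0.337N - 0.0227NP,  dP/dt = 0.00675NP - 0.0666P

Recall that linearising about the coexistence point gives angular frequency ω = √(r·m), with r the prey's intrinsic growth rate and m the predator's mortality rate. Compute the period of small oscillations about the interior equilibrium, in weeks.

T ≈ 41.9 weeks

Here r = 0.337 and m = 0.0666, so r·m = 0.0224.
ω = √0.0224 = 0.15 per week, hence T = 2π/ω ≈ 41.9 weeks.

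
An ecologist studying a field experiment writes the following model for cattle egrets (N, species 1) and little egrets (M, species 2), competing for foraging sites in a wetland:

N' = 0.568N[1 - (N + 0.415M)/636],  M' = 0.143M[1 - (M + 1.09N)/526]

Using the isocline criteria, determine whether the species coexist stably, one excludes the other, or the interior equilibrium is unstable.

Compare the nullcline intercepts: K1/α12 = 636/0.415 = 1530 > K2 = 526; K2/α21 = 526/1.09 = 483 < K1 = 636.
Since the inequalities point opposite ways, species 1 can invade but species 2 cannot.

species 1 excludes species 2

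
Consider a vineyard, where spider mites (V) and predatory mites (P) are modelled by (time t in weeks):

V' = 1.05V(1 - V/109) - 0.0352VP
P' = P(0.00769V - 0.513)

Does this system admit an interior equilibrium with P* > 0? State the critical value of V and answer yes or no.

The predator equation gives dP/dt > 0 only when V > 0.513/0.00769 = 66.7.
Without the predator, V → K = 109. Since 109 > 66.7, the predator can invade and persist.

Threshold V = 66.7; K > 66.7, so yes, the predator persists.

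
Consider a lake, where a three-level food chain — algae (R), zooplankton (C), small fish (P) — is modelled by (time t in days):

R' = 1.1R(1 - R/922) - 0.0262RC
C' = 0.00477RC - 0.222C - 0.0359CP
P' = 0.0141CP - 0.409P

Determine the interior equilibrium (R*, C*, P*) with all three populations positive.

From dP/dt = 0: 0.0141C* = 0.409, so C* = 29.
From dR/dt = 0: 1.1(1 - R*/922) = 0.0262·29, giving R* = 922·(1 - 0.691) = 285.
From dC/dt = 0: 0.00477·285 - 0.222 = 0.0359P*, so P* = 1.14/0.0359 = 31.7.

R* ≈ 285, C* ≈ 29, P* ≈ 31.7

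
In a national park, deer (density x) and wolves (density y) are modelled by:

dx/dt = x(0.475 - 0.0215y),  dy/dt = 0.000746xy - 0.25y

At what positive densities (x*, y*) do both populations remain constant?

Set dy/dt = 0 with y > 0: 0.000746x - 0.25 = 0, so x* = 0.25/0.000746 = 335.
Set dx/dt = 0 with x > 0: 0.475 - 0.0215y = 0, so y* = 0.475/0.0215 = 22.1.

x* ≈ 335, y* ≈ 22.1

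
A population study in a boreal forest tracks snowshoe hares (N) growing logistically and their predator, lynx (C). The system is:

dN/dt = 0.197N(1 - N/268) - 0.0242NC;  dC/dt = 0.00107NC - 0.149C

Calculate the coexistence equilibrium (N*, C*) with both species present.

From dC/dt = 0 with C > 0: 0.00107N* = 0.149, so N* = 139.
Substitute into dN/dt = 0: 0.197(1 - 139/268) = 0.0242C*.
The bracket is 0.48, giving C* = 0.0946/0.0242 = 3.91.

N* ≈ 139, C* ≈ 3.91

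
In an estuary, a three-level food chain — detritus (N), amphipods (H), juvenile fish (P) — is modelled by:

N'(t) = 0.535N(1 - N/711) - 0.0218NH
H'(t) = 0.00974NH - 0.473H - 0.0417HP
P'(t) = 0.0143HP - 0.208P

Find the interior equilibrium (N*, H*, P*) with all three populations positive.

N* ≈ 290, H* ≈ 14.5, P* ≈ 56.3

From dP/dt = 0: 0.0143H* = 0.208, so H* = 14.5.
From dN/dt = 0: 0.535(1 - N*/711) = 0.0218·14.5, giving N* = 711·(1 - 0.593) = 290.
From dH/dt = 0: 0.00974·290 - 0.473 = 0.0417P*, so P* = 2.35/0.0417 = 56.3.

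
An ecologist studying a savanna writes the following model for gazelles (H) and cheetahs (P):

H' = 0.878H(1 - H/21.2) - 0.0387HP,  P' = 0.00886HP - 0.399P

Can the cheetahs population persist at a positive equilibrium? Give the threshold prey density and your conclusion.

The predator equation gives dP/dt > 0 only when H > 0.399/0.00886 = 45.
Without the predator, H → K = 21.2. Since 21.2 < 45, the predator cannot invade.

Threshold H = 45; K < 45, so no, the predator goes extinct.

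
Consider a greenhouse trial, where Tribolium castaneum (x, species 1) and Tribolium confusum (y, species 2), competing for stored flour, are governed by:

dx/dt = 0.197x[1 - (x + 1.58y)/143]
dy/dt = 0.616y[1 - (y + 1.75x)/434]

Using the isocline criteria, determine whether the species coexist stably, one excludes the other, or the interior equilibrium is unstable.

Compare the nullcline intercepts: K1/α12 = 143/1.58 = 90.5 < K2 = 434; K2/α21 = 434/1.75 = 248 > K1 = 143.
Since the inequalities point opposite ways, species 2 can invade but species 1 cannot.

species 2 excludes species 1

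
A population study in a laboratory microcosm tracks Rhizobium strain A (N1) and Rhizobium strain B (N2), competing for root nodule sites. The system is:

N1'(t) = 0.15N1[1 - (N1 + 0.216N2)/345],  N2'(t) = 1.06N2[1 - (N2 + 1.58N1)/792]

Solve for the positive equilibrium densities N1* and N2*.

Setting both brackets to zero gives the nullclines N1 + 0.216N2 = 345 and 1.58N1 + N2 = 792.
Substituting N2 = 792 - 1.58N1 into the first: N1(1 - 0.216·1.58) = 345 - 0.216·792.
So N1* = 174/0.659 = 264, and then N2* = 792 - 1.58·264 = 375.

N1* ≈ 264, N2* ≈ 375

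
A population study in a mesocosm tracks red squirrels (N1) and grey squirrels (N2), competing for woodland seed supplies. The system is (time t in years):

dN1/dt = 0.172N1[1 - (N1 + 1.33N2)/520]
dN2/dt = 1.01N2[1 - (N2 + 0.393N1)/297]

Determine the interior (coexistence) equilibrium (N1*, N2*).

Setting both brackets to zero gives the nullclines N1 + 1.33N2 = 520 and 0.393N1 + N2 = 297.
Substituting N2 = 297 - 0.393N1 into the first: N1(1 - 1.33·0.393) = 520 - 1.33·297.
So N1* = 125/0.477 = 262, and then N2* = 297 - 0.393·262 = 194.

N1* ≈ 262, N2* ≈ 194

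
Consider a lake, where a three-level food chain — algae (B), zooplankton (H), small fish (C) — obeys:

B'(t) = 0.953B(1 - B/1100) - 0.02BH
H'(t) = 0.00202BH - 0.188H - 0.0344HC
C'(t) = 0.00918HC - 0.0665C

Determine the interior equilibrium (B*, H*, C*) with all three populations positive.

From dC/dt = 0: 0.00918H* = 0.0665, so H* = 7.24.
From dB/dt = 0: 0.953(1 - B*/1100) = 0.02·7.24, giving B* = 1100·(1 - 0.152) = 933.
From dH/dt = 0: 0.00202·933 - 0.188 = 0.0344C*, so C* = 1.7/0.0344 = 49.3.

B* ≈ 933, H* ≈ 7.24, C* ≈ 49.3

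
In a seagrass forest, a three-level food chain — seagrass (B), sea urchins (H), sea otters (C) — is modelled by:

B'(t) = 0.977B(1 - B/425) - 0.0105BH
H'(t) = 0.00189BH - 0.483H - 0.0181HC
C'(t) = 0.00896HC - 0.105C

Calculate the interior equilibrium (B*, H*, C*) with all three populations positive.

From dC/dt = 0: 0.00896H* = 0.105, so H* = 11.7.
From dB/dt = 0: 0.977(1 - B*/425) = 0.0105·11.7, giving B* = 425·(1 - 0.126) = 371.
From dH/dt = 0: 0.00189·371 - 0.483 = 0.0181C*, so C* = 0.219/0.0181 = 12.1.

B* ≈ 371, H* ≈ 11.7, C* ≈ 12.1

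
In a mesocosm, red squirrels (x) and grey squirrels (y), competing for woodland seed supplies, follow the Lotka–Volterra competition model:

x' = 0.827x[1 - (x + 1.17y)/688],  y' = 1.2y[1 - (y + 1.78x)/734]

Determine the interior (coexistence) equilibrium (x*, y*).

x* ≈ 158, y* ≈ 453

Setting both brackets to zero gives the nullclines x + 1.17y = 688 and 1.78x + y = 734.
Substituting y = 734 - 1.78x into the first: x(1 - 1.17·1.78) = 688 - 1.17·734.
So x* = -171/-1.08 = 158, and then y* = 734 - 1.78·158 = 453.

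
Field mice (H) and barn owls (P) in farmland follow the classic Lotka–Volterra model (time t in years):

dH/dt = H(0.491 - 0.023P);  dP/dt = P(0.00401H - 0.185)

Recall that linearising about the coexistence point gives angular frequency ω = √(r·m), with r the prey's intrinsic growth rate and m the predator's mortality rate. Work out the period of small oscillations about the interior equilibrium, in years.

Here r = 0.491 and m = 0.185, so r·m = 0.0908.
ω = √0.0908 = 0.301 per year, hence T = 2π/ω ≈ 20.8 years.

T ≈ 20.8 years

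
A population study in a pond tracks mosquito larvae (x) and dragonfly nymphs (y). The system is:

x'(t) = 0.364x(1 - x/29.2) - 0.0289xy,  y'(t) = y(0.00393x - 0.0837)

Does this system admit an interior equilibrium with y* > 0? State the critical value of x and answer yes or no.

The predator equation gives dy/dt > 0 only when x > 0.0837/0.00393 = 21.3.
Without the predator, x → K = 29.2. Since 29.2 > 21.3, the predator can invade and persist.

Threshold x = 21.3; K > 21.3, so yes, the predator persists.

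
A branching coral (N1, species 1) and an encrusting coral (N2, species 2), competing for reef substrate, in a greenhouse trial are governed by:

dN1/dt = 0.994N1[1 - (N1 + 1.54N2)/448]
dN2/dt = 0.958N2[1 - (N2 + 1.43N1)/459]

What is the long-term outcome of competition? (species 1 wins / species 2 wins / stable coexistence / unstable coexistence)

Compare the nullcline intercepts: K1/α12 = 448/1.54 = 291 < K2 = 459; K2/α21 = 459/1.43 = 321 < K1 = 448.
Since both are reversed, neither can invade when rare; the interior point is a saddle.

unstable coexistence (outcome depends on initial conditions)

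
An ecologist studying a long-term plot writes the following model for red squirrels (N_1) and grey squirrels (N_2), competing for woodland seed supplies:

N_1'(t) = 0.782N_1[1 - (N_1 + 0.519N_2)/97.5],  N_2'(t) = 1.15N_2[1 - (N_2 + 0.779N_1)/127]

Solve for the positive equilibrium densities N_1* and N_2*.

N_1* ≈ 53, N_2* ≈ 85.7

Setting both brackets to zero gives the nullclines N_1 + 0.519N_2 = 97.5 and 0.779N_1 + N_2 = 127.
Substituting N_2 = 127 - 0.779N_1 into the first: N_1(1 - 0.519·0.779) = 97.5 - 0.519·127.
So N_1* = 31.6/0.596 = 53, and then N_2* = 127 - 0.779·53 = 85.7.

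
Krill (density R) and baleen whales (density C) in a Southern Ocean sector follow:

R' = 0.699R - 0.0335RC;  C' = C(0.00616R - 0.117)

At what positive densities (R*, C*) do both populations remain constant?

Set dC/dt = 0 with C > 0: 0.00616R - 0.117 = 0, so R* = 0.117/0.00616 = 19.
Set dR/dt = 0 with R > 0: 0.699 - 0.0335C = 0, so C* = 0.699/0.0335 = 20.9.

R* ≈ 19, C* ≈ 20.9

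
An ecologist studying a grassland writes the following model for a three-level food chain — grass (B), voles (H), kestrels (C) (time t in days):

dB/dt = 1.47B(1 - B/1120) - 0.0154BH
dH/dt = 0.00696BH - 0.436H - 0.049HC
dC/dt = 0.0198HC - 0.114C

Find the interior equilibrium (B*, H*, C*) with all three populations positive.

From dC/dt = 0: 0.0198H* = 0.114, so H* = 5.76.
From dB/dt = 0: 1.47(1 - B*/1120) = 0.0154·5.76, giving B* = 1120·(1 - 0.0603) = 1050.
From dH/dt = 0: 0.00696·1050 - 0.436 = 0.049C*, so C* = 6.89/0.049 = 141.

B* ≈ 1050, H* ≈ 5.76, C* ≈ 141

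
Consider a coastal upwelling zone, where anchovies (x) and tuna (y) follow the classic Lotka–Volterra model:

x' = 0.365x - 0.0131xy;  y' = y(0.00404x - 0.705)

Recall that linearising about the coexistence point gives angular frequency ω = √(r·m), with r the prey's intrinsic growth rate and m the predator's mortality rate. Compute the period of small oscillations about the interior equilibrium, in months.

Here r = 0.365 and m = 0.705, so r·m = 0.257.
ω = √0.257 = 0.507 per month, hence T = 2π/ω ≈ 12.4 months.

T ≈ 12.4 months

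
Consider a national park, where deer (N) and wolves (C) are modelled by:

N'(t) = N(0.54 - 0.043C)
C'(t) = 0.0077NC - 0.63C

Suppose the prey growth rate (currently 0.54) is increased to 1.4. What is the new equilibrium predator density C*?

At the interior fixed point, setting dN/dt = 0 with N > 0 fixes C* = (prey growth rate)/(NC coefficient) — independent of the other coefficients.
With the change, C* = 1.4/0.043 = 32.6; it rises from 12.6.

C* ≈ 32.6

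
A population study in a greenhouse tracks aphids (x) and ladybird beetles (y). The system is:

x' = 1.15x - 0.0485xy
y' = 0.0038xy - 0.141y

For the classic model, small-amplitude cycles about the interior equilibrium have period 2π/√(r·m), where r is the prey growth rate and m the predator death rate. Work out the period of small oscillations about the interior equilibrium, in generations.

T ≈ 15.6 generations

Here r = 1.15 and m = 0.141, so r·m = 0.162.
ω = √0.162 = 0.403 per generation, hence T = 2π/ω ≈ 15.6 generations.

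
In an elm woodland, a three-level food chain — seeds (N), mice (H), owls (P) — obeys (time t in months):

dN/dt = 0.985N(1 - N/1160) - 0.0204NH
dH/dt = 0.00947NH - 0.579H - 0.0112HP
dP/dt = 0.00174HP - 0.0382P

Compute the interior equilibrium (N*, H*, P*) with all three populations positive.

N* ≈ 633, H* ≈ 22, P* ≈ 483

From dP/dt = 0: 0.00174H* = 0.0382, so H* = 22.
From dN/dt = 0: 0.985(1 - N*/1160) = 0.0204·22, giving N* = 1160·(1 - 0.455) = 633.
From dH/dt = 0: 0.00947·633 - 0.579 = 0.0112P*, so P* = 5.41/0.0112 = 483.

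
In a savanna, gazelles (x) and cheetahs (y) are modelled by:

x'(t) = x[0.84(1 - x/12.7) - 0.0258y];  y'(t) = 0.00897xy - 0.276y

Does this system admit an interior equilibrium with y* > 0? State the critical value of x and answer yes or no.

The predator equation gives dy/dt > 0 only when x > 0.276/0.00897 = 30.8.
Without the predator, x → K = 12.7. Since 12.7 < 30.8, the predator cannot invade.

Threshold x = 30.8; K < 30.8, so no, the predator goes extinct.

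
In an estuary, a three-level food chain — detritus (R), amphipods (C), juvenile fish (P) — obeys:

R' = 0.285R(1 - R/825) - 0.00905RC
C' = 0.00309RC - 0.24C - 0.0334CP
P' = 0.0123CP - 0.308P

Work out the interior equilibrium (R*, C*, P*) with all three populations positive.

From dP/dt = 0: 0.0123C* = 0.308, so C* = 25.
From dR/dt = 0: 0.285(1 - R*/825) = 0.00905·25, giving R* = 825·(1 - 0.795) = 169.
From dC/dt = 0: 0.00309·169 - 0.24 = 0.0334P*, so P* = 0.282/0.0334 = 8.45.

R* ≈ 169, C* ≈ 25, P* ≈ 8.45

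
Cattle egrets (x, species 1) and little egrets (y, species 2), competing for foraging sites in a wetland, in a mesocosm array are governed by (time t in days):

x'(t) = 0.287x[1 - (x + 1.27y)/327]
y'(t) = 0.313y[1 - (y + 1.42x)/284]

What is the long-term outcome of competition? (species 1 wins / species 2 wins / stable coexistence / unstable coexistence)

unstable coexistence (outcome depends on initial conditions)

Compare the nullcline intercepts: K1/α12 = 327/1.27 = 257 < K2 = 284; K2/α21 = 284/1.42 = 200 < K1 = 327.
Since both are reversed, neither can invade when rare; the interior point is a saddle.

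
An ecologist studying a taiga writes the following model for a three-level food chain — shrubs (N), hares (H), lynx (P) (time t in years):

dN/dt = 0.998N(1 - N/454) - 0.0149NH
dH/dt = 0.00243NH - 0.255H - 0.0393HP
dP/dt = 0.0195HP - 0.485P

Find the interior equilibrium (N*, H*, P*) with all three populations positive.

From dP/dt = 0: 0.0195H* = 0.485, so H* = 24.9.
From dN/dt = 0: 0.998(1 - N*/454) = 0.0149·24.9, giving N* = 454·(1 - 0.371) = 285.
From dH/dt = 0: 0.00243·285 - 0.255 = 0.0393P*, so P* = 0.439/0.0393 = 11.2.

N* ≈ 285, H* ≈ 24.9, P* ≈ 11.2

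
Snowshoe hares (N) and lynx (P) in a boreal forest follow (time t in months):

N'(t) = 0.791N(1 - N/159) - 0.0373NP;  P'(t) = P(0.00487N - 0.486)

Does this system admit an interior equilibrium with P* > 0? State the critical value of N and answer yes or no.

The predator equation gives dP/dt > 0 only when N > 0.486/0.00487 = 99.8.
Without the predator, N → K = 159. Since 159 > 99.8, the predator can invade and persist.

Threshold N = 99.8; K > 99.8, so yes, the predator persists.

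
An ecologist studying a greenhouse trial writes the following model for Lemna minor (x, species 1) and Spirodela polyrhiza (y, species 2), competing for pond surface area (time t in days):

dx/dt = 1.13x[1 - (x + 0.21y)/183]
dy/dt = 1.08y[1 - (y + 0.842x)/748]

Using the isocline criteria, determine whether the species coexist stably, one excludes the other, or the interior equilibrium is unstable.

stable coexistence

Compare the nullcline intercepts: K1/α12 = 183/0.21 = 871 > K2 = 748; K2/α21 = 748/0.842 = 888 > K1 = 183.
Since both inequalities hold, each species can invade when rare, so the interior equilibrium is stable.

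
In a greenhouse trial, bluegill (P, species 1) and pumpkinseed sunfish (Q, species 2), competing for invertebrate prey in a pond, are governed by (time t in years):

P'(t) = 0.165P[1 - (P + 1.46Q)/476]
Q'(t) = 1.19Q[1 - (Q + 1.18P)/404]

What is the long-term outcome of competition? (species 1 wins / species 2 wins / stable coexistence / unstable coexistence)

Compare the nullcline intercepts: K1/α12 = 476/1.46 = 326 < K2 = 404; K2/α21 = 404/1.18 = 342 < K1 = 476.
Since both are reversed, neither can invade when rare; the interior point is a saddle.

unstable coexistence (outcome depends on initial conditions)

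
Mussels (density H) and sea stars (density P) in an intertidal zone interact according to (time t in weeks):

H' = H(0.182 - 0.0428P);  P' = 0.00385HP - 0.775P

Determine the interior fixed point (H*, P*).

Set dP/dt = 0 with P > 0: 0.00385H - 0.775 = 0, so H* = 0.775/0.00385 = 201.
Set dH/dt = 0 with H > 0: 0.182 - 0.0428P = 0, so P* = 0.182/0.0428 = 4.25.

H* ≈ 201, P* ≈ 4.25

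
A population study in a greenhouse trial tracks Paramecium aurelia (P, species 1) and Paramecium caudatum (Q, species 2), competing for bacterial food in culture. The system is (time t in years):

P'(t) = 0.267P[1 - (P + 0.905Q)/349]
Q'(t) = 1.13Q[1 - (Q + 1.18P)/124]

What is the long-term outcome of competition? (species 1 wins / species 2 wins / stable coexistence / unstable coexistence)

species 1 excludes species 2

Compare the nullcline intercepts: K1/α12 = 349/0.905 = 386 > K2 = 124; K2/α21 = 124/1.18 = 105 < K1 = 349.
Since the inequalities point opposite ways, species 1 can invade but species 2 cannot.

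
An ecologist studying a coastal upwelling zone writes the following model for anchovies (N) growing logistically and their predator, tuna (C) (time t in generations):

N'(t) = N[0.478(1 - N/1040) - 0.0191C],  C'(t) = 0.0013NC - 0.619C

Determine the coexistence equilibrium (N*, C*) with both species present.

N* ≈ 476, C* ≈ 13.6

From dC/dt = 0 with C > 0: 0.0013N* = 0.619, so N* = 476.
Substitute into dN/dt = 0: 0.478(1 - 476/1040) = 0.0191C*.
The bracket is 0.542, giving C* = 0.259/0.0191 = 13.6.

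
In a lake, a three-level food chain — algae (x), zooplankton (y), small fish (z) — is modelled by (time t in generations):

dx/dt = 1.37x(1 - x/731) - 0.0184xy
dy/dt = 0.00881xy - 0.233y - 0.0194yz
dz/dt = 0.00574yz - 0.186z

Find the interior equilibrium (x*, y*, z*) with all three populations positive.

x* ≈ 413, y* ≈ 32.4, z* ≈ 175

From dz/dt = 0: 0.00574y* = 0.186, so y* = 32.4.
From dx/dt = 0: 1.37(1 - x*/731) = 0.0184·32.4, giving x* = 731·(1 - 0.435) = 413.
From dy/dt = 0: 0.00881·413 - 0.233 = 0.0194z*, so z* = 3.4/0.0194 = 175.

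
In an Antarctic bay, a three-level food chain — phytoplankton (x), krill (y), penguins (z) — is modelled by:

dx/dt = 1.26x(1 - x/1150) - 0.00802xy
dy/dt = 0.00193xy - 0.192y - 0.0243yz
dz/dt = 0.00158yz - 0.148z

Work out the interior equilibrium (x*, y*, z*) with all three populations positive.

From dz/dt = 0: 0.00158y* = 0.148, so y* = 93.7.
From dx/dt = 0: 1.26(1 - x*/1150) = 0.00802·93.7, giving x* = 1150·(1 - 0.596) = 464.
From dy/dt = 0: 0.00193·464 - 0.192 = 0.0243z*, so z* = 0.704/0.0243 = 29.

x* ≈ 464, y* ≈ 93.7, z* ≈ 29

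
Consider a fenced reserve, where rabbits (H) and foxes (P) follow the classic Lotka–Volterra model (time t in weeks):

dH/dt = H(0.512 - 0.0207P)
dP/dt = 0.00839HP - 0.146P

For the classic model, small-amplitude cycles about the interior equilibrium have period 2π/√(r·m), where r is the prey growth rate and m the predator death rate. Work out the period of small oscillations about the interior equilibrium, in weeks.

Here r = 0.512 and m = 0.146, so r·m = 0.0748.
ω = √0.0748 = 0.273 per week, hence T = 2π/ω ≈ 23 weeks.

T ≈ 23 weeks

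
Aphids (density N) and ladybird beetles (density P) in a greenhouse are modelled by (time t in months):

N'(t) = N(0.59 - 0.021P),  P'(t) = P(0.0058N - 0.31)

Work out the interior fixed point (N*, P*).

Set dP/dt = 0 with P > 0: 0.0058N - 0.31 = 0, so N* = 0.31/0.0058 = 53.4.
Set dN/dt = 0 with N > 0: 0.59 - 0.021P = 0, so P* = 0.59/0.021 = 28.1.

N* ≈ 53.4, P* ≈ 28.1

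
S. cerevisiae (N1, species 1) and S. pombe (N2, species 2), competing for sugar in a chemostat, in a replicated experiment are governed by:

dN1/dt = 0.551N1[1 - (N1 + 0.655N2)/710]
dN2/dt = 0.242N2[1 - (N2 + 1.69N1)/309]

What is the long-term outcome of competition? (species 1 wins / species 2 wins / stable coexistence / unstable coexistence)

species 1 excludes species 2

Compare the nullcline intercepts: K1/α12 = 710/0.655 = 1080 > K2 = 309; K2/α21 = 309/1.69 = 183 < K1 = 710.
Since the inequalities point opposite ways, species 1 can invade but species 2 cannot.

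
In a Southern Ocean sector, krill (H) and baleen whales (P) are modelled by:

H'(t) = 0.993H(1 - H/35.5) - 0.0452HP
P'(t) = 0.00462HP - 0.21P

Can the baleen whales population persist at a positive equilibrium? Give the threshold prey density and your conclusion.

Threshold H = 45.5; K < 45.5, so no, the predator goes extinct.

The predator equation gives dP/dt > 0 only when H > 0.21/0.00462 = 45.5.
Without the predator, H → K = 35.5. Since 35.5 < 45.5, the predator cannot invade.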